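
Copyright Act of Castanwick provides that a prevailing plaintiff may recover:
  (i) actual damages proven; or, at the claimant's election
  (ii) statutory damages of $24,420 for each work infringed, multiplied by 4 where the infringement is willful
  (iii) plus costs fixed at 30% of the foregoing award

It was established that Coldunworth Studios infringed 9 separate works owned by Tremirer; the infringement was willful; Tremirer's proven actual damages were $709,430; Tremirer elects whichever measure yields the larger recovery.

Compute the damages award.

Statutory damages: 9 × $24,420 = $219,780
Multiplied by 4: 4 × $219,780 = $879,120
Greater of actual damages ($709,430) or enhanced statutory damages ($879,120): $879,120
Costs: 30% of $879,120 = $263,736
Award plus costs: $879,120 + $263,736 = $1,142,856

$1,142,856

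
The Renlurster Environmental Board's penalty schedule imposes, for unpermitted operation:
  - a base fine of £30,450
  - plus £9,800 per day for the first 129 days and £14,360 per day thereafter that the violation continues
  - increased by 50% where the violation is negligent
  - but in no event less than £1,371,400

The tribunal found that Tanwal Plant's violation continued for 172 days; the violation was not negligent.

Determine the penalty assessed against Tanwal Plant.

First 129 days: 129 × £9,800 = £1,264,200
Remaining days: (172 − 129) × £14,360 = £617,480
Per-day component: £1,264,200 + £617,480 = £1,881,680
Base plus per-day: £30,450 + £1,881,680 = £1,912,130
The violation was not negligent: no 50% increase.
Minimum £1,371,400: £1,912,130 meets the minimum, no increase.

£1,912,130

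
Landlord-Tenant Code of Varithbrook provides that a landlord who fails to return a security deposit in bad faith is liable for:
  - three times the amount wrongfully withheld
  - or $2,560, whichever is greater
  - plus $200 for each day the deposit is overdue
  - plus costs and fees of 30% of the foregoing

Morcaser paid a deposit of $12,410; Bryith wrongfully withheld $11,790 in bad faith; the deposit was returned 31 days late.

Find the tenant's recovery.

Trebled: 3 × $11,790 = $35,370
Minimum $2,560: $35,370 meets the minimum, no increase.
Late-return penalty: 31 × $200 = $6,200
Damages plus late penalty: $35,370 + $6,200 = $41,570
Costs and fees: 30% of $41,570 = $12,471
Total recovery: $41,570 + $12,471 = $54,041

$54,041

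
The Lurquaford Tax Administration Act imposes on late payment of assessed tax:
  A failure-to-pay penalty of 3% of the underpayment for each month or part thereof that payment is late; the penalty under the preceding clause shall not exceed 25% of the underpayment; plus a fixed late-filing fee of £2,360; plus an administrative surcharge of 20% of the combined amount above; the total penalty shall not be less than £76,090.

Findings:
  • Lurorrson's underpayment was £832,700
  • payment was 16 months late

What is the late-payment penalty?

Accrued rate: 3% × 16 = 48%, capped at 25% → 25%
Failure-to-pay penalty: 25% of £832,700 = £208,175
Penalty before surcharge: £208,175 + £2,360 = £210,535
Administrative surcharge: 20% of £210,535 = £42,107
Total penalty: £210,535 + £42,107 = £252,642
Minimum £76,090: £252,642 meets the minimum, no increase.

Penalty: £252,642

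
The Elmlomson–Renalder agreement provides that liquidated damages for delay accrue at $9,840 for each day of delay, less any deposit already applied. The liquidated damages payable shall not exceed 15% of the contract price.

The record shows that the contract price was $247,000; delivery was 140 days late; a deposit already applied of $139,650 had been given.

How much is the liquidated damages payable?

Per-day damages: 140 × $9,840 = $1,377,600
Less deposit already applied: $1,377,600 − $139,650 = $1,237,950
Cap: 15% of $247,000 = $37,050
Cap at $37,050: $1,237,950 exceeds the cap → $37,050

$37,050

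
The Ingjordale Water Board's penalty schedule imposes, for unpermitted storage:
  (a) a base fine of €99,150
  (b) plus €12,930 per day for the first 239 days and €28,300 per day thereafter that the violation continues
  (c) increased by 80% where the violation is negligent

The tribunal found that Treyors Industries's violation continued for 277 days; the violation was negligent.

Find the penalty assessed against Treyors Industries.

€7,676,676

First 239 days: 239 × €12,930 = €3,090,270
Remaining days: (277 − 239) × €28,300 = €1,075,400
Per-day component: €3,090,270 + €1,075,400 = €4,165,670
Base plus per-day: €99,150 + €4,165,670 = €4,264,820
Enhancement: 80% of €4,264,820 = €3,411,856
Enhanced fine: €4,264,820 + €3,411,856 = €7,676,676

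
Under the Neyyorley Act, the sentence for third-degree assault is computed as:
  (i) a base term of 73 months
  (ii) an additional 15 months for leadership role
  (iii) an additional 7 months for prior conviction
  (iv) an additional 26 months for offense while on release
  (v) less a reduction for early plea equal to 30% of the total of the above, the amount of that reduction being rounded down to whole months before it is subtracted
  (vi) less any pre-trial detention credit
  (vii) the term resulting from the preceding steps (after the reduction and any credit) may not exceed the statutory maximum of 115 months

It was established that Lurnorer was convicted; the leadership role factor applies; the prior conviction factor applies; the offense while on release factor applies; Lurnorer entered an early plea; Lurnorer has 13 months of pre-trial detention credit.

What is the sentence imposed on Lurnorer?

72 months

Leadership role enhancement: +15 months
Prior conviction enhancement: +7 months
Offense while on release enhancement: +26 months
Adjusted term: 73 months + 15 months + 7 months + 26 months = 121 months
Early plea reduction: 30% of 121 months = 36 months (rounded down)
After reduction: 121 − 36 = 85 months
Less pre-trial detention credit: 85 months − 13 months = 72 months
Cap at 115 months: 72 months is within the cap, no reduction.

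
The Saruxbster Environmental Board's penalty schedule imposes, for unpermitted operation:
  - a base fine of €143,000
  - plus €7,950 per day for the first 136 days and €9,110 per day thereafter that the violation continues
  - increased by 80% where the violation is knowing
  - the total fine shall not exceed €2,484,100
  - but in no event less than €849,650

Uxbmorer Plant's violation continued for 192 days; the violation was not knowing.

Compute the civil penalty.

€1,734,360

First 136 days: 136 × €7,950 = €1,081,200
Remaining days: (192 − 136) × €9,110 = €510,160
Per-day component: €1,081,200 + €510,160 = €1,591,360
Base plus per-day: €143,000 + €1,591,360 = €1,734,360
The violation was not knowing: no 80% increase.
Cap at €2,484,100: €1,734,360 is within the cap, no reduction.
Minimum €849,650: €1,734,360 meets the minimum, no increase.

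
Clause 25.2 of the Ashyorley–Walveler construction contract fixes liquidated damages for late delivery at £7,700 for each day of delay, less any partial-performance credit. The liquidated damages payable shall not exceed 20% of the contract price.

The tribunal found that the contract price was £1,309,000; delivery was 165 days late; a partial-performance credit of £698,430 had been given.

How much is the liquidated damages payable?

Per-day damages: 165 × £7,700 = £1,270,500
Less partial-performance credit: £1,270,500 − £698,430 = £572,070
Cap: 20% of £1,309,000 = £261,800
Cap at £261,800: £572,070 exceeds the cap → £261,800

Liquidated damages: £261,800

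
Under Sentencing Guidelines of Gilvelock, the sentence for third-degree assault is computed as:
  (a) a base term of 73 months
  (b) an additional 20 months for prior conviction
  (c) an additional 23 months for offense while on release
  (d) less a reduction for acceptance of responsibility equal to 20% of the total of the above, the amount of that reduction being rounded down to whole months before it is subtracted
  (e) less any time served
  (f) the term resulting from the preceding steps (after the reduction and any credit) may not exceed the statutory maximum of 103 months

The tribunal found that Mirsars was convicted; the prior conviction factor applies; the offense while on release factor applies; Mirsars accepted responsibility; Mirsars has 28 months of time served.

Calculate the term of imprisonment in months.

Prior conviction enhancement: +20 months
Offense while on release enhancement: +23 months
Adjusted term: 73 months + 20 months + 23 months = 116 months
Acceptance of responsibility reduction: 20% of 116 months = 23 months (rounded down)
After reduction: 116 − 23 = 93 months
Less time served: 93 months − 28 months = 65 months
Cap at 103 months: 65 months is within the cap, no reduction.

65 months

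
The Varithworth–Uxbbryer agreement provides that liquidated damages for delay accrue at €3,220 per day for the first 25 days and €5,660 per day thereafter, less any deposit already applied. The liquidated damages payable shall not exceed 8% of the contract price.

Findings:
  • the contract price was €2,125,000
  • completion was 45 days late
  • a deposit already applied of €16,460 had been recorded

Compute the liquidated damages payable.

First 25 days: 25 × €3,220 = €80,500
Remaining days: (45 − 25) × €5,660 = €113,200
Accrued per-day damages: €80,500 + €113,200 = €193,700
Less deposit already applied: €193,700 − €16,460 = €177,240
Cap: 8% of €2,125,000 = €170,000
Cap at €170,000: €177,240 exceeds the cap → €170,000

Liquidated damages: €170,000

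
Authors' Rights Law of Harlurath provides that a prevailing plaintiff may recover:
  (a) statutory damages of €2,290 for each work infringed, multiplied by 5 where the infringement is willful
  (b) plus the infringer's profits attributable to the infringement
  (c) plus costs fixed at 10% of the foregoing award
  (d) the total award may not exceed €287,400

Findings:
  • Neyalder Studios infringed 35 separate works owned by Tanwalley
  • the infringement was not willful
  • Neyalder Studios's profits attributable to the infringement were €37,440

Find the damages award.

Statutory damages: 35 × €2,290 = €80,150
Infringement not willful: no ×5 enhancement.
Combined award: €80,150 + €37,440 = €117,590
Costs: 10% of €117,590 = €11,759
Award plus costs: €117,590 + €11,759 = €129,349
Cap at €287,400: €129,349 is within the cap, no reduction.

€129,349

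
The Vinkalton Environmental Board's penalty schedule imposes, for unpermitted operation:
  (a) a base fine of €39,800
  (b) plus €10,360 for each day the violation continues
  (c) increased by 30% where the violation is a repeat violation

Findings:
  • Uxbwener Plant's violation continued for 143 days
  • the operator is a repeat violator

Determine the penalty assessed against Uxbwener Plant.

Per-day component: 143 × €10,360 = €1,481,480
Base plus per-day: €39,800 + €1,481,480 = €1,521,280
Enhancement: 30% of €1,521,280 = €456,384
Enhanced fine: €1,521,280 + €456,384 = €1,977,664

€1,977,664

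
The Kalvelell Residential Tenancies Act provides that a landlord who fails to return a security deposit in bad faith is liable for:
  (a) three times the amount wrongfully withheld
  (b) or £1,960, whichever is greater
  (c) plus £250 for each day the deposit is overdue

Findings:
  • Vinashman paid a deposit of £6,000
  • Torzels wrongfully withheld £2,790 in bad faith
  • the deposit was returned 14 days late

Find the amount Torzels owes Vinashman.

Recovery: £11,870

Trebled: 3 × £2,790 = £8,370
Minimum £1,960: £8,370 meets the minimum, no increase.
Late-return penalty: 14 × £250 = £3,500
Damages plus late penalty: £8,370 + £3,500 = £11,870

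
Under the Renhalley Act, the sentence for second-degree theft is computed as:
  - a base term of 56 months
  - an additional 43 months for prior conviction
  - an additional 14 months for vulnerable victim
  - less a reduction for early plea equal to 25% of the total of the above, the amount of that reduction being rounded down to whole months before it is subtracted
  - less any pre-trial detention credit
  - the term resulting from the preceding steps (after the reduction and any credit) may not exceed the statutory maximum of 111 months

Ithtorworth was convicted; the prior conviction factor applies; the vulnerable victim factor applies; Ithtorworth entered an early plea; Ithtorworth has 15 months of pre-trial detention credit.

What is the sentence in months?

Prior conviction enhancement: +43 months
Vulnerable victim enhancement: +14 months
Adjusted term: 56 months + 43 months + 14 months = 113 months
Early plea reduction: 25% of 113 months = 28 months (rounded down)
After reduction: 113 − 28 = 85 months
Less pre-trial detention credit: 85 months − 15 months = 70 months
Cap at 111 months: 70 months is within the cap, no reduction.

70 months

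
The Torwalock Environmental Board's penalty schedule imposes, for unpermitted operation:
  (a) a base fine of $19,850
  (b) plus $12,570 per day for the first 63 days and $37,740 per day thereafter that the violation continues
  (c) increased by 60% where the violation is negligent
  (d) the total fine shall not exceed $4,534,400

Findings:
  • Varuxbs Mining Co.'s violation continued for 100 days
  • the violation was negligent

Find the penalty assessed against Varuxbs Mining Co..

First 63 days: 63 × $12,570 = $791,910
Remaining days: (100 − 63) × $37,740 = $1,396,380
Per-day component: $791,910 + $1,396,380 = $2,188,290
Base plus per-day: $19,850 + $2,188,290 = $2,208,140
Enhancement: 60% of $2,208,140 = $1,324,884
Enhanced fine: $2,208,140 + $1,324,884 = $3,533,024
Cap at $4,534,400: $3,533,024 is within the cap, no reduction.

$3,533,024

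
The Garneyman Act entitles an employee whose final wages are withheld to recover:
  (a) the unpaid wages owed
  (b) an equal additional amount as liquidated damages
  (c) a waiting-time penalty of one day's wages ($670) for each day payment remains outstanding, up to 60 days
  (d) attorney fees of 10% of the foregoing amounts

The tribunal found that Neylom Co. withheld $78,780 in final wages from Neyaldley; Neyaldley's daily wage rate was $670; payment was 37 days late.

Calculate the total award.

Total award: $200,585

Liquidated damages (equal amount): $78,780
Penalty days: min(37, 60) = 37
Waiting-time penalty: 37 × $670 = $24,790
Subtotal: $78,780 + $78,780 + $24,790 = $182,350
Attorney fees: 10% of $182,350 = $18,235
Total award: $182,350 + $18,235 = $200,585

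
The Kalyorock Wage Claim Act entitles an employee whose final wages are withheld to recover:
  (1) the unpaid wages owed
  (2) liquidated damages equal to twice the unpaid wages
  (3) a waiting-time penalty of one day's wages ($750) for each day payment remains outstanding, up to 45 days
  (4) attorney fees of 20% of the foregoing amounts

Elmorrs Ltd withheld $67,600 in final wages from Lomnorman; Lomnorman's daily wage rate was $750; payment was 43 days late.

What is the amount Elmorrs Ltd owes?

Doubled: 2 × $67,600 = $135,200
Penalty days: min(43, 45) = 43
Waiting-time penalty: 43 × $750 = $32,250
Subtotal: $67,600 + $135,200 + $32,250 = $235,050
Attorney fees: 20% of $235,050 = $47,010
Total award: $235,050 + $47,010 = $282,060

$282,060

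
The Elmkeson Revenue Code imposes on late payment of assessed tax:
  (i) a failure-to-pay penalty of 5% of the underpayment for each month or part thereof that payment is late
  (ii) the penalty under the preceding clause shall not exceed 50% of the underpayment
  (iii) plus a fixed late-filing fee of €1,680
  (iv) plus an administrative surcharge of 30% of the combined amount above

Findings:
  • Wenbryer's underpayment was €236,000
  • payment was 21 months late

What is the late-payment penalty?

Accrued rate: 5% × 21 = 105%, capped at 50% → 50%
Failure-to-pay penalty: 50% of €236,000 = €118,000
Penalty before surcharge: €118,000 + €1,680 = €119,680
Administrative surcharge: 30% of €119,680 = €35,904
Total penalty: €119,680 + €35,904 = €155,584

Penalty: €155,584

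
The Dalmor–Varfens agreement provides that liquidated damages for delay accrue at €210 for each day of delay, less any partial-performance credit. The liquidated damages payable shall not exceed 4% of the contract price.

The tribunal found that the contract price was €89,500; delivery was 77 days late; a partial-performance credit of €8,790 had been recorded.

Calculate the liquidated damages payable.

Per-day damages: 77 × €210 = €16,170
Less partial-performance credit: €16,170 − €8,790 = €7,380
Cap: 4% of €89,500 = €3,580
Cap at €3,580: €7,380 exceeds the cap → €3,580

€3,580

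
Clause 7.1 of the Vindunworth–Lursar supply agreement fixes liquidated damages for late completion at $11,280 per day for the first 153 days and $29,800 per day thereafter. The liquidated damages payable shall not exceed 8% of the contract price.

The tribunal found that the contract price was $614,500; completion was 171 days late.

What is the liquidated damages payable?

First 153 days: 153 × $11,280 = $1,725,840
Remaining days: (171 − 153) × $29,800 = $536,400
Accrued per-day damages: $1,725,840 + $536,400 = $2,262,240
Cap: 8% of $614,500 = $49,160
Cap at $49,160: $2,262,240 exceeds the cap → $49,160

$49,160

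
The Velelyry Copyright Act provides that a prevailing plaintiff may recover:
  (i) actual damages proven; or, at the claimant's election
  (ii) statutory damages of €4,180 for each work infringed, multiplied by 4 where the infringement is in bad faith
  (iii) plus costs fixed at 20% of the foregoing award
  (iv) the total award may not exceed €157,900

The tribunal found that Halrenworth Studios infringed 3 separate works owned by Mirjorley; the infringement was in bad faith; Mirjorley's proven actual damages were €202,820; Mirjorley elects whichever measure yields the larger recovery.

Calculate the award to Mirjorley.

Award: €157,900

Statutory damages: 3 × €4,180 = €12,540
Multiplied by 4: 4 × €12,540 = €50,160
Greater of actual damages (€202,820) or enhanced statutory damages (€50,160): €202,820
Costs: 20% of €202,820 = €40,564
Award plus costs: €202,820 + €40,564 = €243,384
Cap at €157,900: €243,384 exceeds the cap → €157,900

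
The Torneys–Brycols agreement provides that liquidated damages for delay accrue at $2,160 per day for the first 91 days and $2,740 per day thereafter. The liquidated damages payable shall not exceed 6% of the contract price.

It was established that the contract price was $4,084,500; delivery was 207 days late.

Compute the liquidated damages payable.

$245,070

First 91 days: 91 × $2,160 = $196,560
Remaining days: (207 − 91) × $2,740 = $317,840
Accrued per-day damages: $196,560 + $317,840 = $514,400
Cap: 6% of $4,084,500 = $245,070
Cap at $245,070: $514,400 exceeds the cap → $245,070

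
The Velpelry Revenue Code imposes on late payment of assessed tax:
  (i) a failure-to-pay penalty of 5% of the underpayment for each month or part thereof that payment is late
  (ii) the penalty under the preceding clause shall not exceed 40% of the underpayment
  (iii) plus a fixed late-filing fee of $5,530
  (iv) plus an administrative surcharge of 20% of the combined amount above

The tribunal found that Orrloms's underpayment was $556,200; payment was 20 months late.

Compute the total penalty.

Accrued rate: 5% × 20 = 100%, capped at 40% → 40%
Failure-to-pay penalty: 40% of $556,200 = $222,480
Penalty before surcharge: $222,480 + $5,530 = $228,010
Administrative surcharge: 20% of $228,010 = $45,602
Total penalty: $228,010 + $45,602 = $273,612

Penalty: $273,612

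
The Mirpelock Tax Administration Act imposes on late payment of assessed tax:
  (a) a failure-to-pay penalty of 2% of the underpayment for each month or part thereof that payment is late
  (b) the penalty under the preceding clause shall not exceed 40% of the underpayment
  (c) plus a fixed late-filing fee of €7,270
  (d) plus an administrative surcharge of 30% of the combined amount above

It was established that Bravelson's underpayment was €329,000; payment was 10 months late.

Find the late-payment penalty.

€94,991

Accrued rate: 2% × 10 = 20%, capped at 40% → 20%
Failure-to-pay penalty: 20% of €329,000 = €65,800
Penalty before surcharge: €65,800 + €7,270 = €73,070
Administrative surcharge: 30% of €73,070 = €21,921
Total penalty: €73,070 + €21,921 = €94,991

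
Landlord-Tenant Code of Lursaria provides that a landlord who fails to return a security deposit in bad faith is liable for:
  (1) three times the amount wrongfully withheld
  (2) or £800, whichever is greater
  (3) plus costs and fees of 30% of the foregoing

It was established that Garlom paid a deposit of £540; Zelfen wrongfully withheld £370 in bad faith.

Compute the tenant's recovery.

£1,443

Trebled: 3 × £370 = £1,110
Minimum £800: £1,110 meets the minimum, no increase.
Costs and fees: 30% of £1,110 = £333
Total recovery: £1,110 + £333 = £1,443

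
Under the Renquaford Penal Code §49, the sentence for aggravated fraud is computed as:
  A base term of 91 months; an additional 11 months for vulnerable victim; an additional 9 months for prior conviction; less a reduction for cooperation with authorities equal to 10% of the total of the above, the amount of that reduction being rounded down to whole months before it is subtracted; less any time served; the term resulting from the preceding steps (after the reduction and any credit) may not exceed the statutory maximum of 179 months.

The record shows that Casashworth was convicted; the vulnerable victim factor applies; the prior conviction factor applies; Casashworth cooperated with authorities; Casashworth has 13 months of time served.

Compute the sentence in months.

Sentence: 87 months

Vulnerable victim enhancement: +11 months
Prior conviction enhancement: +9 months
Adjusted term: 91 months + 11 months + 9 months = 111 months
Cooperation with authorities reduction: 10% of 111 months = 11 months (rounded down)
After reduction: 111 − 11 = 100 months
Less time served: 100 months − 13 months = 87 months
Cap at 179 months: 87 months is within the cap, no reduction.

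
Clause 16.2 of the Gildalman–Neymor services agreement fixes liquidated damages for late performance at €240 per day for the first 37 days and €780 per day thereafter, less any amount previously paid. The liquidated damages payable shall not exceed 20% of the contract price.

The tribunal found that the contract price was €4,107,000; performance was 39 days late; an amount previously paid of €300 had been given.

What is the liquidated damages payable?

First 37 days: 37 × €240 = €8,880
Remaining days: (39 − 37) × €780 = €1,560
Accrued per-day damages: €8,880 + €1,560 = €10,440
Less amount previously paid: €10,440 − €300 = €10,140
Cap: 20% of €4,107,000 = €821,400
Cap at €821,400: €10,140 is within the cap, no reduction.

€10,140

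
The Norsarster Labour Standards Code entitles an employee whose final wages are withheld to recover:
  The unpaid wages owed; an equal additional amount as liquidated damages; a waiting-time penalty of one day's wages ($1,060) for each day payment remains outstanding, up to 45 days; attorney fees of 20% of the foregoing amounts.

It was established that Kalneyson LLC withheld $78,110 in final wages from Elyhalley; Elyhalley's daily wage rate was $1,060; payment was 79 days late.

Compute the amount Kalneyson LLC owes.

$244,704

Liquidated damages (equal amount): $78,110
Penalty days: min(79, 45) = 45
Waiting-time penalty: 45 × $1,060 = $47,700
Subtotal: $78,110 + $78,110 + $47,700 = $203,920
Attorney fees: 20% of $203,920 = $40,784
Total award: $203,920 + $40,784 = $244,704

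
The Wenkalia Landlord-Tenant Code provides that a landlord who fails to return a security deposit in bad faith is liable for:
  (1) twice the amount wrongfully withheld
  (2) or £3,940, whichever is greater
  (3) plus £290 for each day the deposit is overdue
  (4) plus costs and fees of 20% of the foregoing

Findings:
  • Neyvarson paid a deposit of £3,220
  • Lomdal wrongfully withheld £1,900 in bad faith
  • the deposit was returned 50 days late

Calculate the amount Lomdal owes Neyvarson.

£22,128

Doubled: 2 × £1,900 = £3,800
Minimum £3,940: £3,800 is below the minimum → £3,940
Late-return penalty: 50 × £290 = £14,500
Damages plus late penalty: £3,940 + £14,500 = £18,440
Costs and fees: 20% of £18,440 = £3,688
Total recovery: £18,440 + £3,688 = £22,128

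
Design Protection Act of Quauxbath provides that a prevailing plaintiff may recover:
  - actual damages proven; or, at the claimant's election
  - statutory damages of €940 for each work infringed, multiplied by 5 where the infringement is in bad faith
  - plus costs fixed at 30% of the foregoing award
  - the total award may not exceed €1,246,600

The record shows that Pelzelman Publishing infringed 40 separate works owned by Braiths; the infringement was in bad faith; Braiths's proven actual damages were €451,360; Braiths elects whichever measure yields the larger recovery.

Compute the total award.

Statutory damages: 40 × €940 = €37,600
Multiplied by 5: 5 × €37,600 = €188,000
Greater of actual damages (€451,360) or enhanced statutory damages (€188,000): €451,360
Costs: 30% of €451,360 = €135,408
Award plus costs: €451,360 + €135,408 = €586,768
Cap at €1,246,600: €586,768 is within the cap, no reduction.

€586,768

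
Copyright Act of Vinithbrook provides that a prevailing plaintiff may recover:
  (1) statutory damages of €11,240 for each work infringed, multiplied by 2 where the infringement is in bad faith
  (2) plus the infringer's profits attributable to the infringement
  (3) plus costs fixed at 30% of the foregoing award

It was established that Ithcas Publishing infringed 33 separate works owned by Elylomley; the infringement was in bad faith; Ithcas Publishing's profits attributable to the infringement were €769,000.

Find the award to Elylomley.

€1,964,092

Statutory damages: 33 × €11,240 = €370,920
Doubled: 2 × €370,920 = €741,840
Combined award: €741,840 + €769,000 = €1,510,840
Costs: 30% of €1,510,840 = €453,252
Award plus costs: €1,510,840 + €453,252 = €1,964,092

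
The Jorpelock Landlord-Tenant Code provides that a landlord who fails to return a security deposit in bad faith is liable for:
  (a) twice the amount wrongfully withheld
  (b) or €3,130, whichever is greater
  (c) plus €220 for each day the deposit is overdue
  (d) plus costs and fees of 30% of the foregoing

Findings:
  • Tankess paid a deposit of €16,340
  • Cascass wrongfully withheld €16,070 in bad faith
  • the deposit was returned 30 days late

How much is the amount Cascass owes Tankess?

Doubled: 2 × €16,070 = €32,140
Minimum €3,130: €32,140 meets the minimum, no increase.
Late-return penalty: 30 × €220 = €6,600
Damages plus late penalty: €32,140 + €6,600 = €38,740
Costs and fees: 30% of €38,740 = €11,622
Total recovery: €38,740 + €11,622 = €50,362

€50,362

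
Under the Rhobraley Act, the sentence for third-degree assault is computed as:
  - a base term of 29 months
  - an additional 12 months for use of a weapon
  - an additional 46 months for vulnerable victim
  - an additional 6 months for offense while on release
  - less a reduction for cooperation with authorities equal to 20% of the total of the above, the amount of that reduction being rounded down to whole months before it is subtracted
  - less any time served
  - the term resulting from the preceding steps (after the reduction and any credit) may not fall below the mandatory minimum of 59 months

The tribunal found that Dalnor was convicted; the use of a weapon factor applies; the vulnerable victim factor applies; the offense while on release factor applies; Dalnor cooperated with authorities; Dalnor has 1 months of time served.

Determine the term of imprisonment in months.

74 months

Use of a weapon enhancement: +12 months
Vulnerable victim enhancement: +46 months
Offense while on release enhancement: +6 months
Adjusted term: 29 months + 12 months + 46 months + 6 months = 93 months
Cooperation with authorities reduction: 20% of 93 months = 18 months (rounded down)
After reduction: 93 − 18 = 75 months
Less time served: 75 months − 1 months = 74 months
Minimum 59 months: 74 months meets the minimum, no increase.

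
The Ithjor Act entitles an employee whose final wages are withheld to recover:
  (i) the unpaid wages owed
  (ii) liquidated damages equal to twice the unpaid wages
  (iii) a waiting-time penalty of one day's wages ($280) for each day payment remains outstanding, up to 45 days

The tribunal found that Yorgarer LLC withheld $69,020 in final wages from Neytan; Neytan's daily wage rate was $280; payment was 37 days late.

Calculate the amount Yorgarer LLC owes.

$217,420

Doubled: 2 × $69,020 = $138,040
Penalty days: min(37, 45) = 37
Waiting-time penalty: 37 × $280 = $10,360
Total award: $69,020 + $138,040 + $10,360 = $217,420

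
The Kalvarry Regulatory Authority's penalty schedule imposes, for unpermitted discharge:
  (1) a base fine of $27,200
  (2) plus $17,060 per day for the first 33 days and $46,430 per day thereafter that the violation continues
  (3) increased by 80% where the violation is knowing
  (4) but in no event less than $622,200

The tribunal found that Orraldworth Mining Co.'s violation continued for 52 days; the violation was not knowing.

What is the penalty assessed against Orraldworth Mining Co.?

First 33 days: 33 × $17,060 = $562,980
Remaining days: (52 − 33) × $46,430 = $882,170
Per-day component: $562,980 + $882,170 = $1,445,150
Base plus per-day: $27,200 + $1,445,150 = $1,472,350
The violation was not knowing: no 80% increase.
Minimum $622,200: $1,472,350 meets the minimum, no increase.

$1,472,350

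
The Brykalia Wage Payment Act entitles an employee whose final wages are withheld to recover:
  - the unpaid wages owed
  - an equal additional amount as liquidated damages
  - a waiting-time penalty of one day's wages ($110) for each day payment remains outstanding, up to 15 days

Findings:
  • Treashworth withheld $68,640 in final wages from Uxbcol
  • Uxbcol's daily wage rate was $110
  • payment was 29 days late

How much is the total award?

$138,930

Liquidated damages (equal amount): $68,640
Penalty days: min(29, 15) = 15
Waiting-time penalty: 15 × $110 = $1,650
Total award: $68,640 + $68,640 + $1,650 = $138,930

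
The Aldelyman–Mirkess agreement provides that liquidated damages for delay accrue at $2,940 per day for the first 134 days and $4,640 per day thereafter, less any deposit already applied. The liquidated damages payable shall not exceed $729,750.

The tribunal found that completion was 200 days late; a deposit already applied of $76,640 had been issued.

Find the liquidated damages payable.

$623,560

First 134 days: 134 × $2,940 = $393,960
Remaining days: (200 − 134) × $4,640 = $306,240
Accrued per-day damages: $393,960 + $306,240 = $700,200
Less deposit already applied: $700,200 − $76,640 = $623,560
Cap at $729,750: $623,560 is within the cap, no reduction.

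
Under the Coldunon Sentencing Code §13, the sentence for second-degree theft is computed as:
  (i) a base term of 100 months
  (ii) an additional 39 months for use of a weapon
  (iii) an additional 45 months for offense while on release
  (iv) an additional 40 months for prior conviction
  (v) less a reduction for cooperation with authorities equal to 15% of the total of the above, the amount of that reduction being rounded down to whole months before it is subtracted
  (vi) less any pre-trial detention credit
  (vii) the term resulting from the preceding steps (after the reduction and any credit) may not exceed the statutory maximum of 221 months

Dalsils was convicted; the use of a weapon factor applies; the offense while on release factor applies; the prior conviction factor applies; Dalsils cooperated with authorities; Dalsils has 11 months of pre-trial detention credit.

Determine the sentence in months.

180 months

Use of a weapon enhancement: +39 months
Offense while on release enhancement: +45 months
Prior conviction enhancement: +40 months
Adjusted term: 100 months + 39 months + 45 months + 40 months = 224 months
Cooperation with authorities reduction: 15% of 224 months = 33 months (rounded down)
After reduction: 224 − 33 = 191 months
Less pre-trial detention credit: 191 months − 11 months = 180 months
Cap at 221 months: 180 months is within the cap, no reduction.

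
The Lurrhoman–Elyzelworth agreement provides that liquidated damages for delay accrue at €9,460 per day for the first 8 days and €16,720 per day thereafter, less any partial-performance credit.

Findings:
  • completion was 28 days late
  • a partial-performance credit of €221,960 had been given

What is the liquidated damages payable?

First 8 days: 8 × €9,460 = €75,680
Remaining days: (28 − 8) × €16,720 = €334,400
Accrued per-day damages: €75,680 + €334,400 = €410,080
Less partial-performance credit: €410,080 − €221,960 = €188,120

€188,120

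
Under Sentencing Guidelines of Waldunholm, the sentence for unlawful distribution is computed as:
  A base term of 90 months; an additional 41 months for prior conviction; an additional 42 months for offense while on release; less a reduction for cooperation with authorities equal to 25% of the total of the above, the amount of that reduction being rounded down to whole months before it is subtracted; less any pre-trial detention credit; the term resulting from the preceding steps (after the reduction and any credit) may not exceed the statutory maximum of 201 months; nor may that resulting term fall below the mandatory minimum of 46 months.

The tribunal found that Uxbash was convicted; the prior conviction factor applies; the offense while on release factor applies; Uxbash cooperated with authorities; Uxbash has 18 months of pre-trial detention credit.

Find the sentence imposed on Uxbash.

Prior conviction enhancement: +41 months
Offense while on release enhancement: +42 months
Adjusted term: 90 months + 41 months + 42 months = 173 months
Cooperation with authorities reduction: 25% of 173 months = 43 months (rounded down)
After reduction: 173 − 43 = 130 months
Less pre-trial detention credit: 130 months − 18 months = 112 months
Cap at 201 months: 112 months is within the cap, no reduction.
Minimum 46 months: 112 months meets the minimum, no increase.

Sentence: 112 months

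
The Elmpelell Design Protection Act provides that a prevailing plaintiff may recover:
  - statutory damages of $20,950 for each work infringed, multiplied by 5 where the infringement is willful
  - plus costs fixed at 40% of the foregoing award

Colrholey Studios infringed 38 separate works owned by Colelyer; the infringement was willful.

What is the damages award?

Award: $5,572,700

Statutory damages: 38 × $20,950 = $796,100
Multiplied by 5: 5 × $796,100 = $3,980,500
Costs: 40% of $3,980,500 = $1,592,200
Award plus costs: $3,980,500 + $1,592,200 = $5,572,700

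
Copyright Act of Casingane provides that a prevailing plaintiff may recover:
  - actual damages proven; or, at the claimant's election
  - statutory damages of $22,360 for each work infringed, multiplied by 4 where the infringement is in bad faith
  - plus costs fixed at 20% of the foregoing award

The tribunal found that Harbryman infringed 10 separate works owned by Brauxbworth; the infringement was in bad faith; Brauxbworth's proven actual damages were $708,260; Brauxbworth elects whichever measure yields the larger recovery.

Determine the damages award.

Statutory damages: 10 × $22,360 = $223,600
Multiplied by 4: 4 × $223,600 = $894,400
Greater of actual damages ($708,260) or enhanced statutory damages ($894,400): $894,400
Costs: 20% of $894,400 = $178,880
Award plus costs: $894,400 + $178,880 = $1,073,280

Award: $1,073,280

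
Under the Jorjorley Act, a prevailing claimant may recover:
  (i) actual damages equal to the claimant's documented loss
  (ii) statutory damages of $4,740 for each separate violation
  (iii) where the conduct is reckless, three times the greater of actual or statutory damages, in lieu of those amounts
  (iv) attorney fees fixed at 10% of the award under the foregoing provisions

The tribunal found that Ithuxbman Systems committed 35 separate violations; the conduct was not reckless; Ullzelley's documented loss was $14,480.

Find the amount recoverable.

$198,418

Statutory damages: 35 × $4,740 = $165,900
Conduct not reckless: the in-lieu enhancement does not apply.
Actual plus statutory damages: $14,480 + $165,900 = $180,380
Attorney fees: 10% of $180,380 = $18,038
Total recovery: $180,380 + $18,038 = $198,418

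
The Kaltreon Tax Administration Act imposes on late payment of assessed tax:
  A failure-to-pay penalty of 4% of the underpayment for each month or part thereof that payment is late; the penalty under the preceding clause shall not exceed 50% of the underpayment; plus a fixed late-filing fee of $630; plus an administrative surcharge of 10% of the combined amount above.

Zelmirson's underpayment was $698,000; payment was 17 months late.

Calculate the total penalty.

Penalty: $384,593

Accrued rate: 4% × 17 = 68%, capped at 50% → 50%
Failure-to-pay penalty: 50% of $698,000 = $349,000
Penalty before surcharge: $349,000 + $630 = $349,630
Administrative surcharge: 10% of $349,630 = $34,963
Total penalty: $349,630 + $34,963 = $384,593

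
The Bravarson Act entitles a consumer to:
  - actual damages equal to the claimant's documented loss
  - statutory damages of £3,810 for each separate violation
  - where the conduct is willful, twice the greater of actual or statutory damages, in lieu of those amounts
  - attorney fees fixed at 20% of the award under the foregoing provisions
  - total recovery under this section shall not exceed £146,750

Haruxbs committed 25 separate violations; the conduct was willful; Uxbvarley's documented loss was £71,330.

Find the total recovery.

Statutory damages: 25 × £3,810 = £95,250
Greater of actual damages (£71,330) or statutory damages (£95,250): £95,250
Doubled: 2 × £95,250 = £190,500
Attorney fees: 20% of £190,500 = £38,100
Total before cap: £190,500 + £38,100 = £228,600
Cap at £146,750: £228,600 exceeds the cap → £146,750

£146,750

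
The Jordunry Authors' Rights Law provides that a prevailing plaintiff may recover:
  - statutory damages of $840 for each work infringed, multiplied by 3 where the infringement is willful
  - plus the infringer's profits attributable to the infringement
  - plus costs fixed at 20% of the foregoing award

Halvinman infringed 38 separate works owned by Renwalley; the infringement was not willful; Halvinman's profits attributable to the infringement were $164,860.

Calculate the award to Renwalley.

Statutory damages: 38 × $840 = $31,920
Infringement not willful: no ×3 enhancement.
Combined award: $31,920 + $164,860 = $196,780
Costs: 20% of $196,780 = $39,356
Award plus costs: $196,780 + $39,356 = $236,136

$236,136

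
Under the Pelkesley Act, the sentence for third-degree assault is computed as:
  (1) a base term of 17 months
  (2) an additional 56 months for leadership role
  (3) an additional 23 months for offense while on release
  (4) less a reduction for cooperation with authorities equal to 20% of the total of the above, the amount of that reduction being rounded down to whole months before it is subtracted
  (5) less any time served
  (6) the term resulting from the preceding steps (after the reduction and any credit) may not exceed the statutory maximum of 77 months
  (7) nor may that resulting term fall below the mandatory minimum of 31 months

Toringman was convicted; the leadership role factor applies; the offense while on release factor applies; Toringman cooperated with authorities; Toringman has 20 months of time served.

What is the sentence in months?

Leadership role enhancement: +56 months
Offense while on release enhancement: +23 months
Adjusted term: 17 months + 56 months + 23 months = 96 months
Cooperation with authorities reduction: 20% of 96 months = 19 months (rounded down)
After reduction: 96 − 19 = 77 months
Less time served: 77 months − 20 months = 57 months
Cap at 77 months: 57 months is within the cap, no reduction.
Minimum 31 months: 57 months meets the minimum, no increase.

Sentence: 57 months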